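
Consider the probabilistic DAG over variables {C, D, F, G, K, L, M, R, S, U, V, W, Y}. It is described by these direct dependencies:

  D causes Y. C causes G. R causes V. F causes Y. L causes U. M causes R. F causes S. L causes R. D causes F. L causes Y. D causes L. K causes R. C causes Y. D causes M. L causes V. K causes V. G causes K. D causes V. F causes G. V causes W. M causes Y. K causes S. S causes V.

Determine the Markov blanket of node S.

By definition, MB(S) is built from S's parents, S's children, and the co-parents of S.
Pa(S) = {F, K}.
S's children: V.
Other parents of S's children:
  V's other parents are D, K, L, R.
MB(S) = {D, F, K, L, R, V}.

{D, F, K, L, R, V}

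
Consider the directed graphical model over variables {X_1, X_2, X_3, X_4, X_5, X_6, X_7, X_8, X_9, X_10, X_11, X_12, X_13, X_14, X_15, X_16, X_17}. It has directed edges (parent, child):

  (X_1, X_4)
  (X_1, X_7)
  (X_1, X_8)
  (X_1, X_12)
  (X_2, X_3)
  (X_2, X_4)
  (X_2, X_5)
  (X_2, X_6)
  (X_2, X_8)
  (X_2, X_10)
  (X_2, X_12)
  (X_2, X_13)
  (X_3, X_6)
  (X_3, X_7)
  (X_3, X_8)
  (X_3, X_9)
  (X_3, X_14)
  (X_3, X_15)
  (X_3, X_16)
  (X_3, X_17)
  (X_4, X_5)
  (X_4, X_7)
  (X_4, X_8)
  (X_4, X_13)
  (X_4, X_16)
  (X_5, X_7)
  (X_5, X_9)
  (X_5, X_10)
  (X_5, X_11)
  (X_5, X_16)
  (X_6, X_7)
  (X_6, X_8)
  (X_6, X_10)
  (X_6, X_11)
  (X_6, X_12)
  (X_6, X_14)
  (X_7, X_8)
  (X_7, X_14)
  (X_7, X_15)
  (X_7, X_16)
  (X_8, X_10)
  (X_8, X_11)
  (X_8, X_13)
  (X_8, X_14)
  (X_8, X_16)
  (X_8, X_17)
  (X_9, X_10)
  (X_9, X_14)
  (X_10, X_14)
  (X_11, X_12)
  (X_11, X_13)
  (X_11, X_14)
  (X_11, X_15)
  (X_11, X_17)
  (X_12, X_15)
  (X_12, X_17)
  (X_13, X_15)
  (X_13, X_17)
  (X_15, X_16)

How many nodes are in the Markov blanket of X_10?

9

A node's Markov blanket = Pa ∪ Ch ∪ (parents of Ch other than the node itself).
Parents of X_10: X_2, X_5, X_6, X_8, X_9.
X_10's children: X_14.
Co-parents of X_10 (other parents of its children):
  X_14: X_3, X_6, X_7, X_8, X_9, X_11
MB(X_10) = {X_2, X_3, X_5, X_6, X_7, X_8, X_9, X_11, X_14}, which has 9 nodes.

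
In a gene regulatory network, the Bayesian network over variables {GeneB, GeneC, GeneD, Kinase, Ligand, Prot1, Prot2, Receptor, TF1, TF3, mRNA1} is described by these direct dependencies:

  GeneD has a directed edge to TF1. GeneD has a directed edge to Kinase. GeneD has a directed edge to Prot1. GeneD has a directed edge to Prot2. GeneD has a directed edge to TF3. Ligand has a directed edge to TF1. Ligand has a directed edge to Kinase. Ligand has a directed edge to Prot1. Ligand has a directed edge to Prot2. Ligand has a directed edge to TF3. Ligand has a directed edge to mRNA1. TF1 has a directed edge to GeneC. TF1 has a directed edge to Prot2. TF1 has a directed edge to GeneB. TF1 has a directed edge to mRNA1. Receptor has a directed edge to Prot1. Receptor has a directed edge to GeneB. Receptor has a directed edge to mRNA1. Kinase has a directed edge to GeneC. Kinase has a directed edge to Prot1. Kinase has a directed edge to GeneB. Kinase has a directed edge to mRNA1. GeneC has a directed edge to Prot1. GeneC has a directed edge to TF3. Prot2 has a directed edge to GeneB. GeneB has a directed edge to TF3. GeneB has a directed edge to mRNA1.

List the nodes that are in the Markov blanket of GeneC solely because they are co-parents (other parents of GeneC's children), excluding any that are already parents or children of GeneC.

Children of GeneC: Prot1, TF3.
  Prot1's other parents are GeneD, Kinase, Ligand, Receptor.
  parents(TF3) \ {GeneC} = {GeneB, GeneD, Ligand}.
Excluding nodes already adjacent to GeneC (Kinase, Prot1, TF1, TF3), the co-parent-only contribution is {GeneB, GeneD, Ligand, Receptor}.

{GeneB, GeneD, Ligand, Receptor}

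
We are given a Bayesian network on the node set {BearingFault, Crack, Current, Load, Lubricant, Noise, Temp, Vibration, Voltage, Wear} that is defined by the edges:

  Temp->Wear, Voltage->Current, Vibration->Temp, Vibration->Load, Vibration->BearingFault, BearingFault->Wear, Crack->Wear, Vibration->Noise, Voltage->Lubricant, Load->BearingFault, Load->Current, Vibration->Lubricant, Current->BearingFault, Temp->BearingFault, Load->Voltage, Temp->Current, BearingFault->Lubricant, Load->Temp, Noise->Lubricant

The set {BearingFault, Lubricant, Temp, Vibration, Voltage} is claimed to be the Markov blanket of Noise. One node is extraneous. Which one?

Recall MB(v) = parents ∪ children ∪ spouses, where spouses are the other parents of v's children.
Children of Noise: Lubricant.
Noise has parent Vibration.
Parents of each child, excluding Noise:
  Lubricant's other parents are BearingFault, Vibration, Voltage.
MB(Noise) = {BearingFault, Lubricant, Vibration, Voltage}.
Temp is neither a parent, child, nor co-parent of Noise, so it does not belong.

Temp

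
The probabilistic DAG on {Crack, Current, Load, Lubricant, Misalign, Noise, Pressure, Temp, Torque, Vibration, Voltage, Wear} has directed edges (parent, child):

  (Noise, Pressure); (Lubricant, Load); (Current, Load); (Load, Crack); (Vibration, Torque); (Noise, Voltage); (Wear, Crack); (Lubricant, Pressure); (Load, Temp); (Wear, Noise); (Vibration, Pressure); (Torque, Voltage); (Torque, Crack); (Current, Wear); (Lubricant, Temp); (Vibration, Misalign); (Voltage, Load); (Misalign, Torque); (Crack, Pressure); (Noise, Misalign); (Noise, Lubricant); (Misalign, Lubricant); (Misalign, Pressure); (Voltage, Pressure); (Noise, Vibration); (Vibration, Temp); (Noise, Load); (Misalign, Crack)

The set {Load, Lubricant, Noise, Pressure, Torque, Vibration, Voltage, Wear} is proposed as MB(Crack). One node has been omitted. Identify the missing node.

Misalign

Pa(Crack) = {Load, Misalign, Torque, Wear}.
Ch(Crack) = {Pressure}.
Co-parents of Crack (other parents of its children):
  parents(Pressure) \ {Crack} = {Lubricant, Misalign, Noise, Vibration, Voltage}.
MB(Crack) = {Load, Lubricant, Misalign, Noise, Pressure, Torque, Vibration, Voltage, Wear}.
Comparing with the claimed set, Misalign is missing.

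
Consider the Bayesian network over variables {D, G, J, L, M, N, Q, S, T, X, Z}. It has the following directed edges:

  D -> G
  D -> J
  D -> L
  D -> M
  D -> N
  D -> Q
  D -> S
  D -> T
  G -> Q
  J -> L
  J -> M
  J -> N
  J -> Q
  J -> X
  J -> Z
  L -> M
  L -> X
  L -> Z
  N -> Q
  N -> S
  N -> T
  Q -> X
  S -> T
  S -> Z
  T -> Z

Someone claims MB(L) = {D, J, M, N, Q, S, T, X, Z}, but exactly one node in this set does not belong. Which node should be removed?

N

Children of L: M, X, Z.
L has parents D, J.
Parents of each child, excluding L:
  M also has parents D, J.
  X also has parents J, Q.
  Z also has parents J, S, T.
MB(L) = {D, J, M, Q, S, T, X, Z}.
N is neither a parent, child, nor co-parent of L, so it does not belong.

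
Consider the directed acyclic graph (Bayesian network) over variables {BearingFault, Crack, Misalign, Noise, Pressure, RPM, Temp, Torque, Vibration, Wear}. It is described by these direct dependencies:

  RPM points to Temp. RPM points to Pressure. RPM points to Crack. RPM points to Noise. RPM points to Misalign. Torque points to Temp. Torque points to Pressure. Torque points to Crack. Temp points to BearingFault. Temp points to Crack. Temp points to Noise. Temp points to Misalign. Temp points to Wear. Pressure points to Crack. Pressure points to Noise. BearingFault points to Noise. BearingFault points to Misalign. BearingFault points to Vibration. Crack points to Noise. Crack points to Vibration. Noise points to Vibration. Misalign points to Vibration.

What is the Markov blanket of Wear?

Parents of Wear: Temp.
Ch(Wear) = {}.
Wear has no children, so there are no co-parents.
Taking the union gives {Temp}.

{Temp}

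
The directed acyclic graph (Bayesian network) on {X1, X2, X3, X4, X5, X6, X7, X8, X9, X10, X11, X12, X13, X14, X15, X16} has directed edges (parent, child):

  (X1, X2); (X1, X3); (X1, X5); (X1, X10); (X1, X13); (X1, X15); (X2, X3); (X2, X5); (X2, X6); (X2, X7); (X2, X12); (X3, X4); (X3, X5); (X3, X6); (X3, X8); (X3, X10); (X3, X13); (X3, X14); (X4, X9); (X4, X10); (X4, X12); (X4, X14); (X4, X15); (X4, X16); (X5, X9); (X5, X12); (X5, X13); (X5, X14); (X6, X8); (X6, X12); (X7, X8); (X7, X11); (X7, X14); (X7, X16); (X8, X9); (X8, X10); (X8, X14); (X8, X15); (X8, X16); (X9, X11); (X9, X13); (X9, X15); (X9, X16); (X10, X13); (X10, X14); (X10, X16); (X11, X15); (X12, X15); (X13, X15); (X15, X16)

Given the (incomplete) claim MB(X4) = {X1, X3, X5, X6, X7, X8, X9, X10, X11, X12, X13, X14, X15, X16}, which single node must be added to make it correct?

X2

The Markov blanket of a node is its parents, its children, and the other parents of its children.
Parents of X4: X3.
Children of X4: X9, X10, X12, X14, X15, X16.
Co-parents of X4 (other parents of its children):
  X9's other parents are X5, X8.
  X10 also has parents X1, X3, X8.
  X12 also has parents X2, X5, X6.
  parents(X14) \ {X4} = {X3, X5, X7, X8, X10}.
  X15's other parents are X1, X8, X9, X11, X12, X13.
  parents(X16) \ {X4} = {X7, X8, X9, X10, X15}.
MB(X4) = {X1, X2, X3, X5, X6, X7, X8, X9, X10, X11, X12, X13, X14, X15, X16}.
Comparing with the claimed set, X2 is missing.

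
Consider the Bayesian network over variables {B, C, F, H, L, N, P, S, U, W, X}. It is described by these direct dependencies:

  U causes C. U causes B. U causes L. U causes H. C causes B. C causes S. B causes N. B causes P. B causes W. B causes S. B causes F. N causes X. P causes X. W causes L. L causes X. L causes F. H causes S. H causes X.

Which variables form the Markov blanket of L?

{B, F, H, N, P, U, W, X}

Recall MB(v) = parents ∪ children ∪ spouses, where spouses are the other parents of v's children.
L has children F, X.
Pa(L) = {U, W}.
Co-parents of L (other parents of its children):
  parents(X) \ {L} = {H, N, P}.
  F also has parent B.
Union: {U, W} ∪ {F, X} ∪ {B, H, N, P} = {B, F, H, N, P, U, W, X}.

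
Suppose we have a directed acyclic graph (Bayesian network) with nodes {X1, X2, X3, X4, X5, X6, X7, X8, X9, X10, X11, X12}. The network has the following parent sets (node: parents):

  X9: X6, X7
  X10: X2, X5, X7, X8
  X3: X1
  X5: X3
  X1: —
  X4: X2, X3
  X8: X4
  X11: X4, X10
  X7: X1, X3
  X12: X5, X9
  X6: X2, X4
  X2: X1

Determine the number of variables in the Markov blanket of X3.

5

The Markov blanket of a node is its parents, its children, and the other parents of its children.
X3's parents: X1.
X3's children: X4, X5, X7.
Other parents of X3's children:
  X4's other parent is X2.
  X5: no additional parents.
  X7 also has parent X1.
MB(X3) = {X1, X2, X4, X5, X7}, which has 5 nodes.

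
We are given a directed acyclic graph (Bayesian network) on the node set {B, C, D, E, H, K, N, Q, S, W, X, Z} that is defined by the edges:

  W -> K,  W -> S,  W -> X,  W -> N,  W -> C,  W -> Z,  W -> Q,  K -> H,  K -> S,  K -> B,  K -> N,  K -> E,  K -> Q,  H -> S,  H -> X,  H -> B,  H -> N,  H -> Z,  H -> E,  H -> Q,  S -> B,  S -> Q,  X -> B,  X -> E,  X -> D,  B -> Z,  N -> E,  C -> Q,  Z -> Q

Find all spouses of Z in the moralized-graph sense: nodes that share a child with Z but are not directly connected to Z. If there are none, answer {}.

Children of Z: Q.
  Q's other parents are C, H, K, S, W.
Excluding nodes already adjacent to Z (B, H, Q, W), the co-parent-only contribution is {C, K, S}.

{C, K, S}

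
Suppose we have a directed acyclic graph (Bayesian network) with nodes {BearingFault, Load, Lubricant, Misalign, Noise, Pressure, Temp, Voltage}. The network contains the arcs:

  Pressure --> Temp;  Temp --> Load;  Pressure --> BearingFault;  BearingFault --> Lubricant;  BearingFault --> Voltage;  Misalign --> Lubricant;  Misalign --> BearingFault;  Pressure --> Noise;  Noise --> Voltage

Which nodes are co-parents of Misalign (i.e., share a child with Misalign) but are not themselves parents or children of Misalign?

Children of Misalign: BearingFault, Lubricant.
  BearingFault: Pressure
  Lubricant: BearingFault
Excluding nodes already adjacent to Misalign (BearingFault, Lubricant), the co-parent-only contribution is {Pressure}.

{Pressure}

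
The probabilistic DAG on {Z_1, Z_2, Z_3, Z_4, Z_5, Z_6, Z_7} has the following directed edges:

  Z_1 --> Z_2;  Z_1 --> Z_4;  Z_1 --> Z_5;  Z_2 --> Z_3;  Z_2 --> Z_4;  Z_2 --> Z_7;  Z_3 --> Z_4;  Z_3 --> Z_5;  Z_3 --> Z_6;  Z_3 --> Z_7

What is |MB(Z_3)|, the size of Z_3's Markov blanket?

6

Recall MB(v) = parents ∪ children ∪ spouses, where spouses are the other parents of v's children.
Pa(Z_3) = {Z_2}.
Z_3's children: Z_4, Z_5, Z_6, Z_7.
Other parents of Z_3's children:
  Z_4's other parents are Z_1, Z_2.
  parents(Z_5) \ {Z_3} = {Z_1}.
  Z_6 has no other parent.
  Z_7 also has parent Z_2.
MB(Z_3) = {Z_1, Z_2, Z_4, Z_5, Z_6, Z_7}, which has 6 nodes.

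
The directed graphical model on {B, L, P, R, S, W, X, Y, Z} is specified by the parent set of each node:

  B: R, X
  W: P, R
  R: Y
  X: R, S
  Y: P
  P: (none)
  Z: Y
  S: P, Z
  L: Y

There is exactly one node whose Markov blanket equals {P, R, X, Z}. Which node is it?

The target node must have every member of {P, R, X, Z} as a parent, child, or co-parent, and no others.
Parents of S: P, Z; children: X; co-parents: R.
These exactly cover the given set, so the node is S.

S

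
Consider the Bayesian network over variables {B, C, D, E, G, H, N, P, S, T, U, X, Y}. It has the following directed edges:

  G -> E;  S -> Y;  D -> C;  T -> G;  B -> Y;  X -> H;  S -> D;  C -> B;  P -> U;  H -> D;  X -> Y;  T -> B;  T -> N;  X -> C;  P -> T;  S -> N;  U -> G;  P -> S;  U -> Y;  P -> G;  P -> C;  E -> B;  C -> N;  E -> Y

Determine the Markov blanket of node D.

{C, H, P, S, X}

D has child C.
D has parents H, S.
Co-parents of D (other parents of its children):
  C also has parents P, X.
Taking the union gives {C, H, P, S, X}.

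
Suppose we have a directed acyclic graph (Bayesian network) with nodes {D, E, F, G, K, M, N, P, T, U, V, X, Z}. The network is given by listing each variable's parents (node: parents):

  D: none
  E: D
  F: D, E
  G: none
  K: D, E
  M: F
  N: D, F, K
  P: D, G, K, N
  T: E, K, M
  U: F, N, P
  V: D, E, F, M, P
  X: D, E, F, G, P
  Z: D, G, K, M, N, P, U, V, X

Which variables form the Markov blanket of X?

Pa(X) = {D, E, F, G, P}.
Children of X: Z.
Co-parents of X (other parents of its children):
  Z: D, G, K, M, N, P, U, V
MB(X) = {D, E, F, G, K, M, N, P, U, V, Z}.

{D, E, F, G, K, M, N, P, U, V, Z}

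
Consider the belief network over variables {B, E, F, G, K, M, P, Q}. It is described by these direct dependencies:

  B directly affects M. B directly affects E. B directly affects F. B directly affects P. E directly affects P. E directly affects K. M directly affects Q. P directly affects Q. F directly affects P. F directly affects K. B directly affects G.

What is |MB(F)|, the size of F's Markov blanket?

4

A node's Markov blanket = Pa ∪ Ch ∪ (parents of Ch other than the node itself).
F's parents: B.
Children of F: K, P.
Other parents of F's children:
  parents(K) \ {F} = {E}.
  P's other parents are B, E.
MB(F) = {B, E, K, P}, which has 4 nodes.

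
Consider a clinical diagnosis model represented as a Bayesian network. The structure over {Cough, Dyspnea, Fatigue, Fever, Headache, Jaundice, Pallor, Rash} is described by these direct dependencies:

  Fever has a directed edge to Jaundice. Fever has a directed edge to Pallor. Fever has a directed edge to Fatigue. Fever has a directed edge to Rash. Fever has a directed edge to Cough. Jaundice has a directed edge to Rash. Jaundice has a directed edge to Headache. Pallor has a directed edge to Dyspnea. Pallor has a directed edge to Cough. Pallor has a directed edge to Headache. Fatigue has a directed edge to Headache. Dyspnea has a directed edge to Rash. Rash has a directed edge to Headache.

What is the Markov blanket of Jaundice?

{Dyspnea, Fatigue, Fever, Headache, Pallor, Rash}

Jaundice's children: Headache, Rash.
Pa(Jaundice) = {Fever}.
Other parents of Jaundice's children:
  Rash also has parents Dyspnea, Fever.
  Headache's other parents are Fatigue, Pallor, Rash.
Union: {Fever} ∪ {Headache, Rash} ∪ {Dyspnea, Fatigue, Fever, Pallor, Rash} = {Dyspnea, Fatigue, Fever, Headache, Pallor, Rash}.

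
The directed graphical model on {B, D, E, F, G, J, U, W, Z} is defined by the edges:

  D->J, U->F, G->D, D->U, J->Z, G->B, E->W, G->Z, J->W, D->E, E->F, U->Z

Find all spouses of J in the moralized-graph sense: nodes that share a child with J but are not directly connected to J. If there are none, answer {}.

Children of J: W, Z.
  parents(W) \ {J} = {E}.
  Z also has parents G, U.
Excluding nodes already adjacent to J (D, W, Z), the co-parent-only contribution is {E, G, U}.

{E, G, U}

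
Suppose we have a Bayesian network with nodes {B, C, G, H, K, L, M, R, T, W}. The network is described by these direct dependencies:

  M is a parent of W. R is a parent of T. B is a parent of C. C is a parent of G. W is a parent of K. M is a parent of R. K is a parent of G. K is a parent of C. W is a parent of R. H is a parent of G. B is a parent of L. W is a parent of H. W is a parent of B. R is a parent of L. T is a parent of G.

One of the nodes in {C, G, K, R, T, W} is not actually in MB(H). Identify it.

Recall MB(v) = parents ∪ children ∪ spouses, where spouses are the other parents of v's children.
Parents of H: W.
Children of H: G.
Other parents of H's children:
  G also has parents C, K, T.
MB(H) = {C, G, K, T, W}.
R is neither a parent, child, nor co-parent of H, so it does not belong.

R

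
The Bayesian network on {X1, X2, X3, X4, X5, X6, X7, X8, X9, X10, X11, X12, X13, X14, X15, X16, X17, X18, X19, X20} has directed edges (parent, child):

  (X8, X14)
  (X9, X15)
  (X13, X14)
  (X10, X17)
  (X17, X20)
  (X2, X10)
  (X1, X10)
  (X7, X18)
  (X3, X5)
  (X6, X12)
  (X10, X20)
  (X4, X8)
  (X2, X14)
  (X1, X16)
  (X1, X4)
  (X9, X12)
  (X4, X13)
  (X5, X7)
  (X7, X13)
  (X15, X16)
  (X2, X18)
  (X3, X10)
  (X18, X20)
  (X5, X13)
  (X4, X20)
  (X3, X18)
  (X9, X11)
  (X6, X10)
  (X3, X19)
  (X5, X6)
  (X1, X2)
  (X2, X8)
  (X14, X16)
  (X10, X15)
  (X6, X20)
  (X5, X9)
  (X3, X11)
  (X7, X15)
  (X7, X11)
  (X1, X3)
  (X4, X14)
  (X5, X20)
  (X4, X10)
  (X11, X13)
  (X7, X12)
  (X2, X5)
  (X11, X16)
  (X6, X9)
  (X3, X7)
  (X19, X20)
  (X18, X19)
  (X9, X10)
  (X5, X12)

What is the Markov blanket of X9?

A node's Markov blanket = Pa ∪ Ch ∪ (parents of Ch other than the node itself).
Children of X9: X10, X11, X12, X15.
Parents of X9: X5, X6.
For each child, the remaining parents (spouses of X9):
  X10's other parents are X1, X2, X3, X4, X6.
  X11's other parents are X3, X7.
  X12's other parents are X5, X6, X7.
  X15's other parents are X7, X10.
MB(X9) = {X1, X2, X3, X4, X5, X6, X7, X10, X11, X12, X15}.

{X1, X2, X3, X4, X5, X6, X7, X10, X11, X12, X15}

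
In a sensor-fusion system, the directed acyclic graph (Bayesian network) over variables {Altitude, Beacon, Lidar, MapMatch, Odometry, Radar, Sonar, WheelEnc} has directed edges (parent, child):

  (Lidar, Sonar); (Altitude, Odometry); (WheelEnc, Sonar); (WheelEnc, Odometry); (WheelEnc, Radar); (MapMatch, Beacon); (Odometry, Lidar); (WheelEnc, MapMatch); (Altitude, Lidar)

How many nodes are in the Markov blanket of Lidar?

4

The Markov blanket of a node is its parents, its children, and the other parents of its children.
Pa(Lidar) = {Altitude, Odometry}.
Children of Lidar: Sonar.
Parents of each child, excluding Lidar:
  Sonar also has parent WheelEnc.
MB(Lidar) = {Altitude, Odometry, Sonar, WheelEnc}, which has 4 nodes.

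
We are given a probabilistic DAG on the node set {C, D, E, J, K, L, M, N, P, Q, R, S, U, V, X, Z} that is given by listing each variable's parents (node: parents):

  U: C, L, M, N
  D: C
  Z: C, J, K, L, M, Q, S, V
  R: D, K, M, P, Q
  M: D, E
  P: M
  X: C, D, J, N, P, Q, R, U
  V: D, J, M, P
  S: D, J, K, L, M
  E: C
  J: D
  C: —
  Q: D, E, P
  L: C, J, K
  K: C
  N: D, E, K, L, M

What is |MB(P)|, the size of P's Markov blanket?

Recall MB(v) = parents ∪ children ∪ spouses, where spouses are the other parents of v's children.
P's parents: M.
P's children: Q, R, V, X.
Co-parents of P (other parents of its children):
  Q: D, E
  R: D, K, M, Q
  V: D, J, M
  X: C, D, J, N, Q, R, U
MB(P) = {C, D, E, J, K, M, N, Q, R, U, V, X}, which has 12 nodes.

12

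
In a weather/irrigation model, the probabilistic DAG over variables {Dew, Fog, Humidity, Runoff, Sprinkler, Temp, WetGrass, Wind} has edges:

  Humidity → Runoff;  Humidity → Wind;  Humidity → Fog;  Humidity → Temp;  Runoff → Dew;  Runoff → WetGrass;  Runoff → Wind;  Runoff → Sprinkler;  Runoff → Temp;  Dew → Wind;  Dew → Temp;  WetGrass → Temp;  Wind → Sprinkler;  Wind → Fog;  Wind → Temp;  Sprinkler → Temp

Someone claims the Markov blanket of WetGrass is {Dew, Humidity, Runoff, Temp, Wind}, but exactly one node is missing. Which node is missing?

A node's Markov blanket = Pa ∪ Ch ∪ (parents of Ch other than the node itself).
WetGrass's parents: Runoff.
Ch(WetGrass) = {Temp}.
For each child, the remaining parents (spouses of WetGrass):
  Temp's other parents are Dew, Humidity, Runoff, Sprinkler, Wind.
MB(WetGrass) = {Dew, Humidity, Runoff, Sprinkler, Temp, Wind}.
Comparing with the claimed set, Sprinkler is missing.

Sprinkler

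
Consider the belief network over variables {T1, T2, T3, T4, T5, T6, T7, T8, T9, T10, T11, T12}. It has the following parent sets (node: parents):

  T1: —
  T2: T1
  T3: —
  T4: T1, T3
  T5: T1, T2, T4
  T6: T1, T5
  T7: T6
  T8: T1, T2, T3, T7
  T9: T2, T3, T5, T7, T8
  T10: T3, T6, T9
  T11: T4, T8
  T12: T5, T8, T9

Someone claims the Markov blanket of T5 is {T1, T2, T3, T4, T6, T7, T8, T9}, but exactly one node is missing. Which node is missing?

Ch(T5) = {T6, T9, T12}.
T5 has parents T1, T2, T4.
Co-parents of T5 (other parents of its children):
  T6: T1
  T9: T2, T3, T7, T8
  T12: T8, T9
MB(T5) = {T1, T2, T3, T4, T6, T7, T8, T9, T12}.
Comparing with the claimed set, T12 is missing.

T12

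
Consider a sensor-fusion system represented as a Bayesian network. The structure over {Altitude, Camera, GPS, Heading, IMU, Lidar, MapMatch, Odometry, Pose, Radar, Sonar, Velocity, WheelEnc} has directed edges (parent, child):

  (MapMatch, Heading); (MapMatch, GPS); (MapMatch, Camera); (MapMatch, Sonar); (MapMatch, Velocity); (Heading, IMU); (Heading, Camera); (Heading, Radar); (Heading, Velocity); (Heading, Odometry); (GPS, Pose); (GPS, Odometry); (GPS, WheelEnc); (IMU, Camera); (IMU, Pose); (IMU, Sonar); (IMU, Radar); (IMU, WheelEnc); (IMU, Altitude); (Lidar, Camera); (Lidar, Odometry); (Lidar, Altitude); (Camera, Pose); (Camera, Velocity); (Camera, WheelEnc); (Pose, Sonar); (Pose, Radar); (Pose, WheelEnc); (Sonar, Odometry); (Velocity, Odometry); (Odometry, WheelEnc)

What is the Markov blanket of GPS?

By definition, MB(GPS) is built from GPS's parents, GPS's children, and the co-parents of GPS.
GPS's parents: MapMatch.
Children of GPS: Odometry, Pose, WheelEnc.
Other parents of GPS's children:
  parents(Pose) \ {GPS} = {Camera, IMU}.
  Odometry's other parents are Heading, Lidar, Sonar, Velocity.
  parents(WheelEnc) \ {GPS} = {Camera, IMU, Odometry, Pose}.
MB(GPS) = {Camera, Heading, IMU, Lidar, MapMatch, Odometry, Pose, Sonar, Velocity, WheelEnc}.

{Camera, Heading, IMU, Lidar, MapMatch, Odometry, Pose, Sonar, Velocity, WheelEnc}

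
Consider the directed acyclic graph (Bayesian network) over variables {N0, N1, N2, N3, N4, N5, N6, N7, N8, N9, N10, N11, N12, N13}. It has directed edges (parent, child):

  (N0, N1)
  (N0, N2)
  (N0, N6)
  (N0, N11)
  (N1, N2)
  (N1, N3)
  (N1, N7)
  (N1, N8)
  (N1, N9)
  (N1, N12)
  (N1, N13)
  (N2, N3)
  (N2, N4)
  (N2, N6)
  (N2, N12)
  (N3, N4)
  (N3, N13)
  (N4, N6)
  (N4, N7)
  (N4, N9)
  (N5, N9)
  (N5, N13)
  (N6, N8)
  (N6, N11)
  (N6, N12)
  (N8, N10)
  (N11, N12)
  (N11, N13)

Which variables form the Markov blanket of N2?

N2 has children N3, N4, N6, N12.
Parents of N2: N0, N1.
Co-parents of N2 (other parents of its children):
  N3: N1
  N4: N3
  N6: N0, N4
  N12: N1, N6, N11
Union: {N0, N1} ∪ {N3, N4, N6, N12} ∪ {N0, N1, N3, N4, N6, N11} = {N0, N1, N3, N4, N6, N11, N12}.

{N0, N1, N3, N4, N6, N11, N12}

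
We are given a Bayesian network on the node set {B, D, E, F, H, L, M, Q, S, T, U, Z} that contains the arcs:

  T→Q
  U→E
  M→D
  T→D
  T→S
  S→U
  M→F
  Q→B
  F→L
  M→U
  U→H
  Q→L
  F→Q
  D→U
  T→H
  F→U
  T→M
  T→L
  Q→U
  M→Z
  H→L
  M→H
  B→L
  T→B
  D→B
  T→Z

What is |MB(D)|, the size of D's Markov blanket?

7

Pa(D) = {M, T}.
D has children B, U.
For each child, the remaining parents (spouses of D):
  B's other parents are Q, T.
  U also has parents F, M, Q, S.
MB(D) = {B, F, M, Q, S, T, U}, which has 7 nodes.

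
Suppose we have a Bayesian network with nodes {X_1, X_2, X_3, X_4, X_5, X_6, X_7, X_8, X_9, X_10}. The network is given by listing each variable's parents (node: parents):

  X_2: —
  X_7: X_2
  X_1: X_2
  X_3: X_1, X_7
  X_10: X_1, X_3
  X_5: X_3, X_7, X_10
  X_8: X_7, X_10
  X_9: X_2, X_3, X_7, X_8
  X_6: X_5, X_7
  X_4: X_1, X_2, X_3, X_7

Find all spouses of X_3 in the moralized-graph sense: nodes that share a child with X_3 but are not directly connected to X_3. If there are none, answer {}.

Children of X_3: X_4, X_5, X_9, X_10.
  X_10's other parent is X_1.
  X_5's other parents are X_7, X_10.
  X_9's other parents are X_2, X_7, X_8.
  X_4's other parents are X_1, X_2, X_7.
Excluding nodes already adjacent to X_3 (X_1, X_4, X_5, X_7, X_9, X_10), the co-parent-only contribution is {X_2, X_8}.

{X_2, X_8}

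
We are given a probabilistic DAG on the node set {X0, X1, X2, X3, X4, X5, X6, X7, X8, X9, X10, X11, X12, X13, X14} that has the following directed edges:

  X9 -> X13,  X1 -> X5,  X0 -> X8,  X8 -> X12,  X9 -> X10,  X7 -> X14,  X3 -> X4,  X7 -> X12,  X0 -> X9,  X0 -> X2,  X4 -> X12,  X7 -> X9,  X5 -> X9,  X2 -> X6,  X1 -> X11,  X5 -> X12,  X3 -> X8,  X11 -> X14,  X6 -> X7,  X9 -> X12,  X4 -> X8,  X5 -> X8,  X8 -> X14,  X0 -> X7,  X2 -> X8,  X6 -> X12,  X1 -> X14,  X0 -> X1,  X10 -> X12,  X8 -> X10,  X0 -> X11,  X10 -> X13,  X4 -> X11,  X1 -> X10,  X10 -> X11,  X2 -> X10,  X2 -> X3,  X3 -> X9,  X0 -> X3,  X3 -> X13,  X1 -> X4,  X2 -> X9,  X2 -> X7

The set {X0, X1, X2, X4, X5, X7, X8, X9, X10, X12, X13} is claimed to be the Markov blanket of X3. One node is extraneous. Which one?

Recall MB(v) = parents ∪ children ∪ spouses, where spouses are the other parents of v's children.
Children of X3: X4, X8, X9, X13.
X3's parents: X0, X2.
Other parents of X3's children:
  X4: X1
  X8: X0, X2, X4, X5
  X9: X0, X2, X5, X7
  X13: X9, X10
MB(X3) = {X0, X1, X2, X4, X5, X7, X8, X9, X10, X13}.
X12 is neither a parent, child, nor co-parent of X3, so it does not belong.

X12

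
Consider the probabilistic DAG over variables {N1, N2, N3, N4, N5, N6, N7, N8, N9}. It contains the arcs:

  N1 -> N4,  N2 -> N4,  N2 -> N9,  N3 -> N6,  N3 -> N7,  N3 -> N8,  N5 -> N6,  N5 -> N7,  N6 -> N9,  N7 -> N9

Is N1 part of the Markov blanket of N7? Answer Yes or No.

No

N7 has parents N3, N5.
N7's children: N9.
Co-parents of N7 (other parents of its children):
  parents(N9) \ {N7} = {N2, N6}.
MB(N7) = {N2, N3, N5, N6, N9}; N1 is not in this set.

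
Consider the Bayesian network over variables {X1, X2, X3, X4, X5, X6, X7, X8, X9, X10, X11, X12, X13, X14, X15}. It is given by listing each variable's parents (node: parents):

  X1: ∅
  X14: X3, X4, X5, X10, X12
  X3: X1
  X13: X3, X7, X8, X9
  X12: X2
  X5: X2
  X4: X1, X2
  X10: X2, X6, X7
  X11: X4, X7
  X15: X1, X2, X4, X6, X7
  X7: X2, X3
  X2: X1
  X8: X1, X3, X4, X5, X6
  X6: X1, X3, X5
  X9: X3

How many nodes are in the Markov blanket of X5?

Recall MB(v) = parents ∪ children ∪ spouses, where spouses are the other parents of v's children.
Pa(X5) = {X2}.
X5's children: X6, X8, X14.
Co-parents of X5 (other parents of its children):
  X6's other parents are X1, X3.
  X8 also has parents X1, X3, X4, X6.
  X14 also has parents X3, X4, X10, X12.
MB(X5) = {X1, X2, X3, X4, X6, X8, X10, X12, X14}, which has 9 nodes.

9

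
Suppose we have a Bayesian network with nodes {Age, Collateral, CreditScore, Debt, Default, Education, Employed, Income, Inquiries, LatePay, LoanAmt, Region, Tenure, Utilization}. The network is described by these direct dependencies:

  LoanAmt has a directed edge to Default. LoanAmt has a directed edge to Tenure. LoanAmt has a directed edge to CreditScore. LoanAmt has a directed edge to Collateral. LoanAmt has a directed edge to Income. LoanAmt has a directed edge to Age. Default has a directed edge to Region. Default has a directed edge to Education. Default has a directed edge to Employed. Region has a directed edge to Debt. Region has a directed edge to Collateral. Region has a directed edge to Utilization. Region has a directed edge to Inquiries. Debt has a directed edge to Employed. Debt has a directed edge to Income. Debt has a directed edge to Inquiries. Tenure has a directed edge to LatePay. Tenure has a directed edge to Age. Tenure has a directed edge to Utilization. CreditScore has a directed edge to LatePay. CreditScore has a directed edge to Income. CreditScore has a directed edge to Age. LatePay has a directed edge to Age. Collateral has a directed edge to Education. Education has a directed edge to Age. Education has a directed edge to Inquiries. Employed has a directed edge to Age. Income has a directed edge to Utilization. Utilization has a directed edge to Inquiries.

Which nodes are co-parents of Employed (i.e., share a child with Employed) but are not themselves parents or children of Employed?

{CreditScore, Education, LatePay, LoanAmt, Tenure}

Children of Employed: Age.
  parents(Age) \ {Employed} = {CreditScore, Education, LatePay, LoanAmt, Tenure}.
Excluding nodes already adjacent to Employed (Age, Debt, Default), the co-parent-only contribution is {CreditScore, Education, LatePay, LoanAmt, Tenure}.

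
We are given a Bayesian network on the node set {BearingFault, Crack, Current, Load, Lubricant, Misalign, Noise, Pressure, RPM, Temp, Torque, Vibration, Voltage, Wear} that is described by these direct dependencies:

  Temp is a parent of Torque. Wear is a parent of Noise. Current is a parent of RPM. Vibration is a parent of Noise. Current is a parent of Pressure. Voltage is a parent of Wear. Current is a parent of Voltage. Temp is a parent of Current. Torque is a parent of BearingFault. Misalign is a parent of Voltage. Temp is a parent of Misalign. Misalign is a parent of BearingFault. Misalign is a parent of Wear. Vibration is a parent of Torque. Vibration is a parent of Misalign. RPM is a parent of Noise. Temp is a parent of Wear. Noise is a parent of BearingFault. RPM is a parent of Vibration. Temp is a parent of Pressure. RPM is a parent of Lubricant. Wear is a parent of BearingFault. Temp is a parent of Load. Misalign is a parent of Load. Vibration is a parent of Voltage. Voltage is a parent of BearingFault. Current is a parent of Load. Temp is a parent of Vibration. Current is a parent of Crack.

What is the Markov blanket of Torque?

Parents of Torque: Temp, Vibration.
Children of Torque: BearingFault.
Co-parents of Torque (other parents of its children):
  parents(BearingFault) \ {Torque} = {Misalign, Noise, Voltage, Wear}.
Taking the union gives {BearingFault, Misalign, Noise, Temp, Vibration, Voltage, Wear}.

{BearingFault, Misalign, Noise, Temp, Vibration, Voltage, Wear}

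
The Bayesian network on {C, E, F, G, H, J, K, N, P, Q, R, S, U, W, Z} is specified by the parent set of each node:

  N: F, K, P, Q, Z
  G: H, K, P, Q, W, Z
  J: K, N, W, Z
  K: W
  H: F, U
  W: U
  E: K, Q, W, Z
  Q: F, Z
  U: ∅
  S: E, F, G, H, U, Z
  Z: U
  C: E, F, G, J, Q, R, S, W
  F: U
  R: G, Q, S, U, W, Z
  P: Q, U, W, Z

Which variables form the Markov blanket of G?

{C, E, F, H, J, K, P, Q, R, S, U, W, Z}

Recall MB(v) = parents ∪ children ∪ spouses, where spouses are the other parents of v's children.
G has parents H, K, P, Q, W, Z.
G's children: C, R, S.
Other parents of G's children:
  parents(S) \ {G} = {E, F, H, U, Z}.
  parents(R) \ {G} = {Q, S, U, W, Z}.
  C also has parents E, F, J, Q, R, S, W.
Union: {H, K, P, Q, W, Z} ∪ {C, R, S} ∪ {E, F, H, J, Q, R, S, U, W, Z} = {C, E, F, H, J, K, P, Q, R, S, U, W, Z}.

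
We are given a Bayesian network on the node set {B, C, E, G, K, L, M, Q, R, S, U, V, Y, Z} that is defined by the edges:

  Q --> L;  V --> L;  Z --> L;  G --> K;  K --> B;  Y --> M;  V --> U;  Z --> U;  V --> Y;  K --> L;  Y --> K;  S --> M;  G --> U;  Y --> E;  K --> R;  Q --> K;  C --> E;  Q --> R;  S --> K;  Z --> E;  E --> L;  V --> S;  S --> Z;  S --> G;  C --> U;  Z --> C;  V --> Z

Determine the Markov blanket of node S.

{G, K, M, Q, V, Y, Z}

A node's Markov blanket = Pa ∪ Ch ∪ (parents of Ch other than the node itself).
Children of S: G, K, M, Z.
Parents of S: V.
For each child, the remaining parents (spouses of S):
  Z also has parent V.
  G: no additional parents.
  parents(K) \ {S} = {G, Q, Y}.
  M also has parent Y.
Taking the union gives {G, K, M, Q, V, Y, Z}.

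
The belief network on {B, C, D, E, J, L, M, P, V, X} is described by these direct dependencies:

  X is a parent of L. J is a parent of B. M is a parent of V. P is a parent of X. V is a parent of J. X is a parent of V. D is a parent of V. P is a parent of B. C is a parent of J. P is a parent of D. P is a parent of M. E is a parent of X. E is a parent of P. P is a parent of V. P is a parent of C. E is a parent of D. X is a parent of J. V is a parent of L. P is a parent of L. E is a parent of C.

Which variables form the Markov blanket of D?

By definition, MB(D) is built from D's parents, D's children, and the co-parents of D.
D's parents: E, P.
D's children: V.
For each child, the remaining parents (spouses of D):
  V: M, P, X
So the Markov blanket of D is {E, M, P, V, X}.

{E, M, P, V, X}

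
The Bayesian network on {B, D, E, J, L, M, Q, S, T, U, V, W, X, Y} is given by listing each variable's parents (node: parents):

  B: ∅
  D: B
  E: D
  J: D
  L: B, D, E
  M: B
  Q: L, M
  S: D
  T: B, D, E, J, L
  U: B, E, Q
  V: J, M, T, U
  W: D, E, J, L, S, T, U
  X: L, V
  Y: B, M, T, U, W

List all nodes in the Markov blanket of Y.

{B, M, T, U, W}

The Markov blanket of a node is its parents, its children, and the other parents of its children.
Y's parents: B, M, T, U, W.
Y's children: none.
With no children, Y has no spouses; the co-parent set is empty.
MB(Y) = {B, M, T, U, W}.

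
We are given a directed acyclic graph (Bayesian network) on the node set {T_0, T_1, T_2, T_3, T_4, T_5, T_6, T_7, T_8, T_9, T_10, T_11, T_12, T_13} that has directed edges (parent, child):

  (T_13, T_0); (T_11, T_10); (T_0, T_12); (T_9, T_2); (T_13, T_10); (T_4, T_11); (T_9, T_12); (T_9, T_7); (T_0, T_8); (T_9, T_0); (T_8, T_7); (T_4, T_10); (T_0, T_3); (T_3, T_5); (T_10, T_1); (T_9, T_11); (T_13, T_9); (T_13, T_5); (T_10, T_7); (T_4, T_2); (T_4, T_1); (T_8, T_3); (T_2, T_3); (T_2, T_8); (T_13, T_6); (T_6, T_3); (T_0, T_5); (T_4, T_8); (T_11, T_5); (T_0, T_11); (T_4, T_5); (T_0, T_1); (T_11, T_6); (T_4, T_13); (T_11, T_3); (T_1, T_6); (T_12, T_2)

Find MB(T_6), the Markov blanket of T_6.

By definition, MB(T_6) is built from T_6's parents, T_6's children, and the co-parents of T_6.
T_6's parents: T_1, T_11, T_13.
Children of T_6: T_3.
Co-parents of T_6 (other parents of its children):
  parents(T_3) \ {T_6} = {T_0, T_2, T_8, T_11}.
MB(T_6) = {T_0, T_1, T_2, T_3, T_8, T_11, T_13}.

{T_0, T_1, T_2, T_3, T_8, T_11, T_13}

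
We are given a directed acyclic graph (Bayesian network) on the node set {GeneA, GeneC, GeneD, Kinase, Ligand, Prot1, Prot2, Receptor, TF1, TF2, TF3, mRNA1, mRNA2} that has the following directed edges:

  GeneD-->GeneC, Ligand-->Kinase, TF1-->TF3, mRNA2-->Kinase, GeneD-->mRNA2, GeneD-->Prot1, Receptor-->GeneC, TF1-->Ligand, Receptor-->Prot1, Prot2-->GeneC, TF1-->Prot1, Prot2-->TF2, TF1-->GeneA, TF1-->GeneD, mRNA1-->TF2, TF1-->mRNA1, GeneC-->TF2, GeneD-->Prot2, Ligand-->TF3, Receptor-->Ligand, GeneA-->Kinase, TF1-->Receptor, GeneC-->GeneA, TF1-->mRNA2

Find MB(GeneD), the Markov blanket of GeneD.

{GeneC, Prot1, Prot2, Receptor, TF1, mRNA2}

Recall MB(v) = parents ∪ children ∪ spouses, where spouses are the other parents of v's children.
Parents of GeneD: TF1.
GeneD's children: GeneC, Prot1, Prot2, mRNA2.
Parents of each child, excluding GeneD:
  Prot2 has no other parent.
  parents(GeneC) \ {GeneD} = {Prot2, Receptor}.
  mRNA2's other parent is TF1.
  Prot1's other parents are Receptor, TF1.
MB(GeneD) = {GeneC, Prot1, Prot2, Receptor, TF1, mRNA2}.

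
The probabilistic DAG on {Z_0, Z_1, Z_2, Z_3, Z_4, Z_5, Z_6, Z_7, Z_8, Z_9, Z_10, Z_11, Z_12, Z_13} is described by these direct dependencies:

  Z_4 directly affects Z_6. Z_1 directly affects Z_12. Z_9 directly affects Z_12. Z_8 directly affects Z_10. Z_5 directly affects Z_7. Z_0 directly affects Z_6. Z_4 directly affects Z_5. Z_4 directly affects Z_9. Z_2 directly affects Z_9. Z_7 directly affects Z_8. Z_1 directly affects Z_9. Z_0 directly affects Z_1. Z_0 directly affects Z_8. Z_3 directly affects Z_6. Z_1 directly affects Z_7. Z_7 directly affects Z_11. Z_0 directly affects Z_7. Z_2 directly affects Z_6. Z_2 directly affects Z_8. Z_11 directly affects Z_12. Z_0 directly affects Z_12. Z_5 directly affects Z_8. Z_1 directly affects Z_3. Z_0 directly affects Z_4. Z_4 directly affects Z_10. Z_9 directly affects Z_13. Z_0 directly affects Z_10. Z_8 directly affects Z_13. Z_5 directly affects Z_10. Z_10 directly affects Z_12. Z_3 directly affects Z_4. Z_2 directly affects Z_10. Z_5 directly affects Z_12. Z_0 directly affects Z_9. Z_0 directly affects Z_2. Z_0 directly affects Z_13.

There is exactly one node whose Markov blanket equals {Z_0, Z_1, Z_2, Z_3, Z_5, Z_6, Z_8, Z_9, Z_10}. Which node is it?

Z_4

The target node must have every member of {Z_0, Z_1, Z_2, Z_3, Z_5, Z_6, Z_8, Z_9, Z_10} as a parent, child, or co-parent, and no others.
Parents of Z_4: Z_0, Z_3; children: Z_5, Z_6, Z_9, Z_10; co-parents: Z_0, Z_1, Z_2, Z_3, Z_5, Z_8.
These exactly cover the given set, so the node is Z_4.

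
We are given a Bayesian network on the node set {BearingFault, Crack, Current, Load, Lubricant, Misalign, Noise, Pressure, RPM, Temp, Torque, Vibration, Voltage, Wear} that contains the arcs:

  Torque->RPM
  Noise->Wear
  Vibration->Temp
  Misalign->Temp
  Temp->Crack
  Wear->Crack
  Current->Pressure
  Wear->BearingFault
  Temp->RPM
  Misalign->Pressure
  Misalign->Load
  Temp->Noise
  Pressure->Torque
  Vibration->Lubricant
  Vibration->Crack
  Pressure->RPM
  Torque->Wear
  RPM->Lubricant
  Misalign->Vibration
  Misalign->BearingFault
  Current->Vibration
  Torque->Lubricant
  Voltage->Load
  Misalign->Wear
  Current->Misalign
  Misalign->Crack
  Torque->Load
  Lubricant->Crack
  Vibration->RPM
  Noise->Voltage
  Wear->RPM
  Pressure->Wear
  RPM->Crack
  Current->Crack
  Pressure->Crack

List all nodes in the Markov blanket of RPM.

{Crack, Current, Lubricant, Misalign, Pressure, Temp, Torque, Vibration, Wear}

By definition, MB(RPM) is built from RPM's parents, RPM's children, and the co-parents of RPM.
Children of RPM: Crack, Lubricant.
RPM's parents: Pressure, Temp, Torque, Vibration, Wear.
Co-parents of RPM (other parents of its children):
  Lubricant: Torque, Vibration
  Crack: Current, Lubricant, Misalign, Pressure, Temp, Vibration, Wear
Taking the union gives {Crack, Current, Lubricant, Misalign, Pressure, Temp, Torque, Vibration, Wear}.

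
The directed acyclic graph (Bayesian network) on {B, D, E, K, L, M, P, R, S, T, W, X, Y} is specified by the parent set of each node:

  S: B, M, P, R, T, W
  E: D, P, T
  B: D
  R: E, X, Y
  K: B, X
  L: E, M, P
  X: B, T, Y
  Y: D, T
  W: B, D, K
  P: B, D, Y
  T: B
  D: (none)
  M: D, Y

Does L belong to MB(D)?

A node's Markov blanket = Pa ∪ Ch ∪ (parents of Ch other than the node itself).
D's children: B, E, M, P, W, Y.
D has no parents.
Other parents of D's children:
  B: no additional parents.
  Y's other parent is T.
  P's other parents are B, Y.
  parents(M) \ {D} = {Y}.
  E also has parents P, T.
  parents(W) \ {D} = {B, K}.
MB(D) = {B, E, K, M, P, T, W, Y}; L is not in this set.

No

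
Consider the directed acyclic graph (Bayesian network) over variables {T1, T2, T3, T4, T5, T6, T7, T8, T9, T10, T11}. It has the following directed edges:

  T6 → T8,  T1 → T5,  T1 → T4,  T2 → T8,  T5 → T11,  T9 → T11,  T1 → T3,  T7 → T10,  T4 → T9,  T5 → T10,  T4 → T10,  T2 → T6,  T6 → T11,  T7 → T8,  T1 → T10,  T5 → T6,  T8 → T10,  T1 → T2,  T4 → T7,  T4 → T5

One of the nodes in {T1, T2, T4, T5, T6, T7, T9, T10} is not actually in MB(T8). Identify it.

By definition, MB(T8) is built from T8's parents, T8's children, and the co-parents of T8.
Pa(T8) = {T2, T6, T7}.
Children of T8: T10.
Parents of each child, excluding T8:
  parents(T10) \ {T8} = {T1, T4, T5, T7}.
MB(T8) = {T1, T2, T4, T5, T6, T7, T10}.
T9 is neither a parent, child, nor co-parent of T8, so it does not belong.

T9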